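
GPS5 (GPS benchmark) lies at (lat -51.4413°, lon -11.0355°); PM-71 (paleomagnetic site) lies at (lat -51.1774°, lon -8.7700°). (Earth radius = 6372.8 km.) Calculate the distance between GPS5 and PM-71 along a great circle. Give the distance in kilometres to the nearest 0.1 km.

160.2 km

Δφ = 0.2639°,  Δλ = 2.2655°
a = sin²(Δφ/2) + cos φ₁ cos φ₂ sin²(Δλ/2) = 0.000158
c = 2·arcsin(√a) = 0.025142 rad = 1.4405°
d = R·c = 6372.8 × 0.025142 = 160.2 km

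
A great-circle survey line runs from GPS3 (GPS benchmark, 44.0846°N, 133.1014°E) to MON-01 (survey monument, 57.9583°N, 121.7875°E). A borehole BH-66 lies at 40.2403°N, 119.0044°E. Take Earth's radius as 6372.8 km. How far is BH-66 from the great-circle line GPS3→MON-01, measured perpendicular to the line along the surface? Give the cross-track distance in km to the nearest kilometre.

1226 km

δ₁₃ = central angle GPS3→BH-66 = 0.194019 rad  (haversine)
θ₁₃ = bearing GPS3→BH-66 = 254.646°,  θ₁₂ = bearing GPS3→MON-01 = 337.146°
dₓₜ = R·arcsin(sin δ₁₃ · sin(θ₁₃ − θ₁₂)) = 6372.8·arcsin(0.19280·sin(-82.501°)) = -1225.738 km
|dₓₜ| = 1225.738 km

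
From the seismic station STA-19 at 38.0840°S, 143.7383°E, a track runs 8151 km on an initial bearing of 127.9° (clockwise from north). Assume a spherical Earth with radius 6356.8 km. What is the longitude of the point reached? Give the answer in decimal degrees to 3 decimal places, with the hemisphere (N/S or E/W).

δ = d/R = 8151/6356.8 = 1.282249 rad
φ₂ = arcsin(sin φ₁ cos δ + cos φ₁ sin δ cos θ)
   = arcsin(-0.61682·0.28456 + 0.78711·0.95866·-0.61429) = -39.72031°
λ₂ = λ₁ + atan2(sin θ sin δ cos φ₁, cos δ − sin φ₁ sin φ₂) = -115.83089°

115.831°W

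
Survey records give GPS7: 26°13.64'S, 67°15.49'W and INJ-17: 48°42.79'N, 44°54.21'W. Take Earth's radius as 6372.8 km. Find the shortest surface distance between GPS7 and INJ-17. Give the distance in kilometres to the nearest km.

8627 km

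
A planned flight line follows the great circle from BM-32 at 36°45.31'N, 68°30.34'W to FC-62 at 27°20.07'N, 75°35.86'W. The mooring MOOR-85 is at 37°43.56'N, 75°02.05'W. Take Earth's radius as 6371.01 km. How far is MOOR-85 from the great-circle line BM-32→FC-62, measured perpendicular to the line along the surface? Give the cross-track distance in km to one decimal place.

545.1 km

BM-32: φ = +36.75517°, λ = -68.50567°
FC-62: φ = +27.33450°, λ = -75.59767°
MOOR-85: φ = +37.72600°, λ = -75.03417°
δ₁₃ = central angle BM-32→MOOR-85 = 0.092259 rad  (haversine)
θ₁₃ = bearing BM-32→MOOR-85 = 282.546°,  θ₁₂ = bearing BM-32→FC-62 = 214.494°
dₓₜ = R·arcsin(sin δ₁₃ · sin(θ₁₃ − θ₁₂)) = 6371.01·arcsin(0.09213·sin(68.052°)) = 545.074 km
|dₓₜ| = 545.074 km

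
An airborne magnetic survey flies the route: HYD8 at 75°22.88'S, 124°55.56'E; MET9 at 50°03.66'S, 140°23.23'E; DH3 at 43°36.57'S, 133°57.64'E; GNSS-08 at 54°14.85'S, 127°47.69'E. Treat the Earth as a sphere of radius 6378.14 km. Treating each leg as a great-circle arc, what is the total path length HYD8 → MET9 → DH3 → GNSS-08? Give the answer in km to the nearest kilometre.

HYD8: φ = -75.38133°, λ = +124.92600°
MET9: φ = -50.06100°, λ = +140.38717°
DH3: φ = -43.60950°, λ = +133.96067°
GNSS-08: φ = -54.24750°, λ = +127.79483°
HYD8→MET9: c = 0.455440 rad, d = 2904.86 km
MET9→DH3: c = 0.136146 rad, d = 868.36 km
DH3→GNSS-08: c = 0.198488 rad, d = 1265.98 km
Total = 2904.86 + 868.36 + 1265.98 = 5039.20 km

5039 km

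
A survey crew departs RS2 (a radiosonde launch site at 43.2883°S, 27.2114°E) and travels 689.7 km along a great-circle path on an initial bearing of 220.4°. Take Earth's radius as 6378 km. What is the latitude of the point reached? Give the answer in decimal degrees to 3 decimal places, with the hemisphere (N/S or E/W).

47.859°S

δ = d/R = 689.7/6378 = 0.108137 rad
φ₂ = arcsin(sin φ₁ cos δ + cos φ₁ sin δ cos θ)
   = arcsin(-0.68567·0.99416 + 0.72791·0.10793·-0.76154) = -47.85867°
λ₂ = λ₁ + atan2(sin θ sin δ cos φ₁, cos δ − sin φ₁ sin φ₂) = 21.22730°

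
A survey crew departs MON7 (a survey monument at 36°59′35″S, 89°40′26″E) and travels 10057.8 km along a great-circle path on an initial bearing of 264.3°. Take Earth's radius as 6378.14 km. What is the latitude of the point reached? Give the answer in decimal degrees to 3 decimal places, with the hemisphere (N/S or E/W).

4.338°S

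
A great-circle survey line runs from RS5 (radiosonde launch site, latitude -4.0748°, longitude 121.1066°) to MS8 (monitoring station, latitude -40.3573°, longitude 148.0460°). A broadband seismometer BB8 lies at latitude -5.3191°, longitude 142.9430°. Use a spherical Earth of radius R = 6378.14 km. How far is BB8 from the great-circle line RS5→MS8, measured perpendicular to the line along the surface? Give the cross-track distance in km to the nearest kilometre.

1992 km

δ₁₃ = central angle RS5→BB8 = 0.380434 rad  (haversine)
θ₁₃ = bearing RS5→BB8 = 94.138°,  θ₁₂ = bearing RS5→MS8 = 149.987°
dₓₜ = R·arcsin(sin δ₁₃ · sin(θ₁₃ − θ₁₂)) = 6378.14·arcsin(0.37132·sin(-55.849°)) = -1992.199 km
|dₓₜ| = 1992.199 km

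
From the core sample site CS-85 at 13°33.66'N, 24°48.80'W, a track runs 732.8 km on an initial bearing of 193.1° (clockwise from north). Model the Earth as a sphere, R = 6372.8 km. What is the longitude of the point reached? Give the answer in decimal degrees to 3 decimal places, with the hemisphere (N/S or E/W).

CS-85: φ = +13.56100°, λ = -24.81333°
δ = d/R = 732.8/6372.8 = 0.114989 rad
φ₂ = arcsin(sin φ₁ cos δ + cos φ₁ sin δ cos θ)
   = arcsin(0.23448·0.99340 + 0.97212·0.11474·-0.97398) = 7.14021°
λ₂ = λ₁ + atan2(sin θ sin δ cos φ₁, cos δ − sin φ₁ sin φ₂) = -26.31512°

26.315°W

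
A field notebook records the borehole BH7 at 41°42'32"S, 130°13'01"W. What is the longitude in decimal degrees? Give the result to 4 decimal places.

130° + 13′/60 + 1″/3600 = 130 + 0.21667 + 0.00028 = 130.2169°

130.2169°W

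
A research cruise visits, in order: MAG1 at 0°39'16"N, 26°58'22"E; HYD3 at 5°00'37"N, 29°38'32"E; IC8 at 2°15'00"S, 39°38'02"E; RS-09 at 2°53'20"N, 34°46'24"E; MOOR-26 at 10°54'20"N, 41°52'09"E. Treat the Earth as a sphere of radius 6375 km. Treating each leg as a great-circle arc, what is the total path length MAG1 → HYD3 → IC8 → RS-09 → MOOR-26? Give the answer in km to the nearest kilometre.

3915 km

MAG1: φ = +0.65444°, λ = +26.97278°
HYD3: φ = +5.01028°, λ = +29.64222°
IC8: φ = -2.25000°, λ = +39.63389°
RS-09: φ = +2.88889°, λ = +34.77333°
MOOR-26: φ = +10.90556°, λ = +41.86917°
MAG1→HYD3: c = 0.089129 rad, d = 568.20 km
HYD3→IC8: c = 0.215428 rad, d = 1373.36 km
IC8→RS-09: c = 0.123434 rad, d = 786.89 km
RS-09→MOOR-26: c = 0.186192 rad, d = 1186.97 km
Total = 568.20 + 1373.36 + 786.89 + 1186.97 = 3915.41 km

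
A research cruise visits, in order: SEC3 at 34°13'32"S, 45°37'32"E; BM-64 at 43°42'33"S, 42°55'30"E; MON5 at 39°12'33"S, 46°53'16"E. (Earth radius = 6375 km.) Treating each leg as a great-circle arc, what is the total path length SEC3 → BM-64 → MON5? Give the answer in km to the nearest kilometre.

1680 km

SEC3: φ = -34.22556°, λ = +45.62556°
BM-64: φ = -43.70917°, λ = +42.92500°
MON5: φ = -39.20917°, λ = +46.88778°
SEC3→BM-64: c = 0.169501 rad, d = 1080.57 km
BM-64→MON5: c = 0.094075 rad, d = 599.73 km
Total = 1080.57 + 599.73 = 1680.30 km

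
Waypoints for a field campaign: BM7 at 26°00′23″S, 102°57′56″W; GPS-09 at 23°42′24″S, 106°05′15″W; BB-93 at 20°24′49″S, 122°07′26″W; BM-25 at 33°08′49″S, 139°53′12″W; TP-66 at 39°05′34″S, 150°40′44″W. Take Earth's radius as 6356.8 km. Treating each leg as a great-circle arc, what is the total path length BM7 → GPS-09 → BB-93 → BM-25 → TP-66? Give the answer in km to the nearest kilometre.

BM7: φ = -26.00639°, λ = -102.96556°
GPS-09: φ = -23.70667°, λ = -106.08750°
BB-93: φ = -20.41361°, λ = -122.12389°
BM-25: φ = -33.14694°, λ = -139.88667°
TP-66: φ = -39.09278°, λ = -150.67889°
BM7→GPS-09: c = 0.063677 rad, d = 404.78 km
GPS-09→BB-93: c = 0.265519 rad, d = 1687.85 km
BB-93→BM-25: c = 0.353986 rad, d = 2250.22 km
BM-25→TP-66: c = 0.183963 rad, d = 1169.41 km
Total = 404.78 + 1687.85 + 2250.22 + 1169.41 = 5512.26 km

5512 km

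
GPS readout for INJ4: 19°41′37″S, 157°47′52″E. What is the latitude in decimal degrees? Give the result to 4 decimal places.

19.6936°S

19° + 41′/60 + 37″/3600 = 19 + 0.68333 + 0.01028 = 19.6936°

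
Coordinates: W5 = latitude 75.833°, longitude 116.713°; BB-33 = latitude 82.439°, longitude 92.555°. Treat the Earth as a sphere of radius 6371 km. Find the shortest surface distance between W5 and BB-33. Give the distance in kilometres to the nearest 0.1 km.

Δφ = 6.6060°,  Δλ = -24.1580°
a = sin²(Δφ/2) + cos φ₁ cos φ₂ sin²(Δλ/2) = 0.004730
c = 2·arcsin(√a) = 0.137657 rad = 7.8871°
d = R·c = 6371 × 0.137657 = 877.0 km

877.0 km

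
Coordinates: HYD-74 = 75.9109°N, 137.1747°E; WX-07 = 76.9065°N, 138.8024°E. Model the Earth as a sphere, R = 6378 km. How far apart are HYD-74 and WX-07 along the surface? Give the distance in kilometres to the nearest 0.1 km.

118.7 km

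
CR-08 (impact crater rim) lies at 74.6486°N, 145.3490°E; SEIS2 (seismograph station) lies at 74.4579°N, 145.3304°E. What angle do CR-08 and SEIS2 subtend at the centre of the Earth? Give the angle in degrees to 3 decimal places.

0.191°

Δφ = -0.1907°,  Δλ = -0.0186°
a = sin²(Δφ/2) + cos φ₁ cos φ₂ sin²(Δλ/2) = 0.000003
c = 2·arcsin(√a) = 0.003329 rad = 0.1908°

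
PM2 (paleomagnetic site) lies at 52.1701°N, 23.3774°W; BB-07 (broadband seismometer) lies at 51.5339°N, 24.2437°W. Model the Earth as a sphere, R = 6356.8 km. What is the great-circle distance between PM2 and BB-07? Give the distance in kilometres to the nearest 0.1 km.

92.2 km

Δφ = -0.6362°,  Δλ = -0.8663°
a = sin²(Δφ/2) + cos φ₁ cos φ₂ sin²(Δλ/2) = 0.000053
c = 2·arcsin(√a) = 0.014509 rad = 0.8313°
d = R·c = 6356.8 × 0.014509 = 92.2 km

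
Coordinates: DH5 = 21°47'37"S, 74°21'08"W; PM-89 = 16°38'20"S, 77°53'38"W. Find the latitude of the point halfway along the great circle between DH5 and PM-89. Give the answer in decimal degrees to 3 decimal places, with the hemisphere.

DH5: φ = -21.79361°, λ = -74.35222°
PM-89: φ = -16.63889°, λ = -77.89389°
Bx = cos φ₂ cos Δλ = 0.956299,  By = cos φ₂ sin Δλ = -0.059188
φₘ = atan2(sin φ₁ + sin φ₂, √((cos φ₁ + Bx)² + By²)) = -19.22476°
λₘ = λ₁ + atan2(By, cos φ₁ + Bx) = -76.15085°

19.225°S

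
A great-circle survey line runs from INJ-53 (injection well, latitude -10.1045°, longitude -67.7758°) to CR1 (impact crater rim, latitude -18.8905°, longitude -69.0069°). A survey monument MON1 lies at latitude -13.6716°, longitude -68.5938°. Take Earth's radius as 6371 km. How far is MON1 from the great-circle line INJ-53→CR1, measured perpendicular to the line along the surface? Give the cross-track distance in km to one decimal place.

35.3 km

δ₁₃ = central angle INJ-53→MON1 = 0.063805 rad  (haversine)
θ₁₃ = bearing INJ-53→MON1 = 192.566°,  θ₁₂ = bearing INJ-53→CR1 = 187.579°
dₓₜ = R·arcsin(sin δ₁₃ · sin(θ₁₃ − θ₁₂)) = 6371·arcsin(0.06376·sin(4.987°)) = 35.312 km
|dₓₜ| = 35.312 km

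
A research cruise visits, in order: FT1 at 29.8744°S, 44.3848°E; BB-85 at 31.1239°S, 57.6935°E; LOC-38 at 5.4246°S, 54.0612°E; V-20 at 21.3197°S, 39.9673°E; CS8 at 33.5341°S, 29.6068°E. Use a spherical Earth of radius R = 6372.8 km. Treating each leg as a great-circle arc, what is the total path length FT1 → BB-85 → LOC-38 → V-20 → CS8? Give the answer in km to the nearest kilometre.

8195 km

FT1→BB-85: c = 0.201202 rad, d = 1282.22 km
BB-85→LOC-38: c = 0.452469 rad, d = 2883.50 km
LOC-38→V-20: c = 0.365771 rad, d = 2330.99 km
V-20→CS8: c = 0.266486 rad, d = 1698.26 km
Total = 1282.22 + 2883.50 + 2330.99 + 1698.26 = 8194.97 km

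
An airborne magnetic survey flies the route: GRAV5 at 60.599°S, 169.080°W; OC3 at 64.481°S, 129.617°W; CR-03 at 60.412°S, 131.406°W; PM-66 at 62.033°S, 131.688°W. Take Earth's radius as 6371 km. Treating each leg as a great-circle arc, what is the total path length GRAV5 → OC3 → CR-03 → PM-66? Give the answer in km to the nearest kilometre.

GRAV5→OC3: c = 0.319181 rad, d = 2033.50 km
OC3→CR-03: c = 0.072464 rad, d = 461.67 km
CR-03→PM-66: c = 0.028391 rad, d = 180.88 km
Total = 2033.50 + 461.67 + 180.88 = 2676.05 km

2676 km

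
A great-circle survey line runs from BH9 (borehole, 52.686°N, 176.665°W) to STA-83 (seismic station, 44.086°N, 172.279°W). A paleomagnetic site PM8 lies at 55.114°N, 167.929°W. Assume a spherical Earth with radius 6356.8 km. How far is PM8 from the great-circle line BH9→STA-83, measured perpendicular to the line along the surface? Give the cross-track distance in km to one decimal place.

624.1 km

δ₁₃ = central angle BH9→PM8 = 0.099237 rad  (haversine)
θ₁₃ = bearing BH9→PM8 = 61.258°,  θ₁₂ = bearing BH9→STA-83 = 159.620°
dₓₜ = R·arcsin(sin δ₁₃ · sin(θ₁₃ − θ₁₂)) = 6356.8·arcsin(0.09907·sin(-98.361°)) = -624.105 km
|dₓₜ| = 624.105 km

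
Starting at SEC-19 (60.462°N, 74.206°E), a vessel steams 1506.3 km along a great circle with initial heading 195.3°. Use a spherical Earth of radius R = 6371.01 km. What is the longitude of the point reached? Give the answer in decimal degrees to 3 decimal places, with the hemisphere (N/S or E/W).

68.981°E

δ = d/R = 1506.3/6371.01 = 0.236430 rad
φ₂ = arcsin(sin φ₁ cos δ + cos φ₁ sin δ cos θ)
   = arcsin(0.87003·0.97218 + 0.49300·0.23423·-0.96456) = 47.25995°
λ₂ = λ₁ + atan2(sin θ sin δ cos φ₁, cos δ − sin φ₁ sin φ₂) = 68.98073°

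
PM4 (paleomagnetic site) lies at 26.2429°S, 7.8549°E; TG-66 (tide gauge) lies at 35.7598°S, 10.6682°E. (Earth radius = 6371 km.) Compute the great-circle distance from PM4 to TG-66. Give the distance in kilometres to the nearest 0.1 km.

1091.5 km

Δφ = -9.5169°,  Δλ = 2.8133°
a = sin²(Δφ/2) + cos φ₁ cos φ₂ sin²(Δλ/2) = 0.007320
c = 2·arcsin(√a) = 0.171325 rad = 9.8162°
d = R·c = 6371 × 0.171325 = 1091.5 km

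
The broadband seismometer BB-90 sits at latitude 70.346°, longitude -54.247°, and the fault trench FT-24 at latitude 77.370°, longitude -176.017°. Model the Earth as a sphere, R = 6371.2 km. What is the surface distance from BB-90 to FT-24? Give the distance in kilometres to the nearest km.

3150 km

Δφ = 7.0240°,  Δλ = -121.7700°
a = sin²(Δφ/2) + cos φ₁ cos φ₂ sin²(Δλ/2) = 0.059884
c = 2·arcsin(√a) = 0.494445 rad = 28.3296°
d = R·c = 6371.2 × 0.494445 = 3150.2 km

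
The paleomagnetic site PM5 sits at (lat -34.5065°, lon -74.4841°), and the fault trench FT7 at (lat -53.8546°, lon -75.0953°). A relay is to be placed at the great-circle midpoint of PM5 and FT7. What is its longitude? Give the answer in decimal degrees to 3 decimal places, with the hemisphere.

74.739°W

Bx = cos φ₂ cos Δλ = 0.589803,  By = cos φ₂ sin Δλ = -0.006292
φₘ = atan2(sin φ₁ + sin φ₂, √((cos φ₁ + Bx)² + By²)) = -44.18095°
λₘ = λ₁ + atan2(By, cos φ₁ + Bx) = -74.73907°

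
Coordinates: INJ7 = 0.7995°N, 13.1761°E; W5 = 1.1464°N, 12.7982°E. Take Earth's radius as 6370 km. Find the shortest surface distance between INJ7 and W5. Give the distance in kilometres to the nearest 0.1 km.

57.0 km

Δφ = 0.3469°,  Δλ = -0.3779°
a = sin²(Δφ/2) + cos φ₁ cos φ₂ sin²(Δλ/2) = 0.000020
c = 2·arcsin(√a) = 0.008952 rad = 0.5129°
d = R·c = 6370 × 0.008952 = 57.0 km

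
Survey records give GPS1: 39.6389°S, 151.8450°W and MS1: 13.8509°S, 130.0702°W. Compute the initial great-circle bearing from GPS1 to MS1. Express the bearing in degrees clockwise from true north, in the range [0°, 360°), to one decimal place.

Δλ = 21.7748°
y = sin Δλ · cos φ₂ = 0.360173
x = cos φ₁ sin φ₂ − sin φ₁ cos φ₂ cos Δλ = 0.390848
θ = atan2(y, x) = 42.6611° → 42.6611° (mod 360°)

42.7°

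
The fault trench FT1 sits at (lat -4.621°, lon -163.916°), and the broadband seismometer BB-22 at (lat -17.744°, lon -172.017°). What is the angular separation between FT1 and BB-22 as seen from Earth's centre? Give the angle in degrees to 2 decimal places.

15.33°

Δφ = -13.1230°,  Δλ = -8.1010°
a = sin²(Δφ/2) + cos φ₁ cos φ₂ sin²(Δλ/2) = 0.017794
c = 2·arcsin(√a) = 0.267587 rad = 15.3316°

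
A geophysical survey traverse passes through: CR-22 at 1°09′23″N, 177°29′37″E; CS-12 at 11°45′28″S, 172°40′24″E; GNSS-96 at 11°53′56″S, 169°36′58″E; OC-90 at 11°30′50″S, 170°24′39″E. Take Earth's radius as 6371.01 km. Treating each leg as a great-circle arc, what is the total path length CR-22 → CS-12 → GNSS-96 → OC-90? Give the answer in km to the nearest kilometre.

1961 km

CR-22: φ = +1.15639°, λ = +177.49361°
CS-12: φ = -11.75778°, λ = +172.67333°
GNSS-96: φ = -11.89889°, λ = +169.61611°
OC-90: φ = -11.51389°, λ = +170.41083°
CR-22→CS-12: c = 0.240395 rad, d = 1531.56 km
CS-12→GNSS-96: c = 0.052283 rad, d = 333.10 km
GNSS-96→OC-90: c = 0.015153 rad, d = 96.54 km
Total = 1531.56 + 333.10 + 96.54 = 1961.20 km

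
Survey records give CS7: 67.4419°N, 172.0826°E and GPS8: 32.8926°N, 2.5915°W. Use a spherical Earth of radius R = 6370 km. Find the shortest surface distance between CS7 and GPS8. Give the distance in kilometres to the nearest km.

8848 km

Δφ = -34.5493°,  Δλ = -174.6741°
a = sin²(Δφ/2) + cos φ₁ cos φ₂ sin²(Δλ/2) = 0.409607
c = 2·arcsin(√a) = 1.389012 rad = 79.5845°
d = R·c = 6370 × 1.389012 = 8848.0 km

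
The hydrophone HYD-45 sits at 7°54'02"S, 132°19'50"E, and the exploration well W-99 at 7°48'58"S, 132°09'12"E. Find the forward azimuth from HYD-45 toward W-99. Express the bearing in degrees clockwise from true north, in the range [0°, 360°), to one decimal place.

HYD-45: φ = -7.90056°, λ = +132.33056°
W-99: φ = -7.81611°, λ = +132.15333°
Δλ = -0.1772°
y = sin Δλ · cos φ₂ = -0.003064
x = cos φ₁ sin φ₂ − sin φ₁ cos φ₂ cos Δλ = 0.001473
θ = atan2(y, x) = -64.3243° → 295.6757° (mod 360°)

295.7°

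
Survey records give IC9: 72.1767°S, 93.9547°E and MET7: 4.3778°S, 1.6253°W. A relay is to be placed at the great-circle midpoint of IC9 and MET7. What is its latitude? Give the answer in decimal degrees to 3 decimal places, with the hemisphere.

45.398°S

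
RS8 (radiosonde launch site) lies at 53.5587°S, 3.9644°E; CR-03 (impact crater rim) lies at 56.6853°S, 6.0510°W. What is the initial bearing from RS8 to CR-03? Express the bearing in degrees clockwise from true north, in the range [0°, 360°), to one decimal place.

237.3°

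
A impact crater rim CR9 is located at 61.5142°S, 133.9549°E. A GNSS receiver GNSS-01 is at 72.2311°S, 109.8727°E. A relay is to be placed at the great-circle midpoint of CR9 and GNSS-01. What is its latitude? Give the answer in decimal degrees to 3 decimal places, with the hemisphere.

67.307°S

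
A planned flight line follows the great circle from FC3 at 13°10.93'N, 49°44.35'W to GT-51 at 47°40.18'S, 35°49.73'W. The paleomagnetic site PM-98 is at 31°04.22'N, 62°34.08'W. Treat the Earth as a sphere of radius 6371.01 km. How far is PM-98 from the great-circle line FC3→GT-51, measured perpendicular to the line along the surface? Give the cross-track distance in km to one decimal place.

829.4 km

FC3: φ = +13.18217°, λ = -49.73917°
GT-51: φ = -47.66967°, λ = -35.82883°
PM-98: φ = +31.07033°, λ = -62.56800°
δ₁₃ = central angle FC3→PM-98 = 0.374091 rad  (haversine)
θ₁₃ = bearing FC3→PM-98 = 328.638°,  θ₁₂ = bearing FC3→GT-51 = 169.446°
dₓₜ = R·arcsin(sin δ₁₃ · sin(θ₁₃ − θ₁₂)) = 6371.01·arcsin(0.36543·sin(159.192°)) = 829.366 km
|dₓₜ| = 829.366 km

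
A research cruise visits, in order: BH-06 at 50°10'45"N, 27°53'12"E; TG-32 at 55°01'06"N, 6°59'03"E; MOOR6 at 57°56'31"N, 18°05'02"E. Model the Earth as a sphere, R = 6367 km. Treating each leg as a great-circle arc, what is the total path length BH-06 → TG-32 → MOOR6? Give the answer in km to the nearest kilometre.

BH-06: φ = +50.17917°, λ = +27.88667°
TG-32: φ = +55.01833°, λ = +6.98417°
MOOR6: φ = +57.94194°, λ = +18.08389°
BH-06→TG-32: c = 0.236033 rad, d = 1502.82 km
TG-32→MOOR6: c = 0.118340 rad, d = 753.47 km
Total = 1502.82 + 753.47 = 2256.29 km

2256 km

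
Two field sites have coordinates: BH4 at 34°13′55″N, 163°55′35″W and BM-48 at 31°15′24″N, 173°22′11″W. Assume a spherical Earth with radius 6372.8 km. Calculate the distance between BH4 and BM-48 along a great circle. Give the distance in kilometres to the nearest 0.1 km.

942.9 km

BH4: φ = +34.23194°, λ = -163.92639°
BM-48: φ = +31.25667°, λ = -173.36972°
Δφ = -2.9753°,  Δλ = -9.4433°
a = sin²(Δφ/2) + cos φ₁ cos φ₂ sin²(Δλ/2) = 0.005463
c = 2·arcsin(√a) = 0.147958 rad = 8.4773°
d = R·c = 6372.8 × 0.147958 = 942.9 km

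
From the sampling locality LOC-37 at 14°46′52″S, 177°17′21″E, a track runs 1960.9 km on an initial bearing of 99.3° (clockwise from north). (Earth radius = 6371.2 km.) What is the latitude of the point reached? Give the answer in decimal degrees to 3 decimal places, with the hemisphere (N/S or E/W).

16.886°S

LOC-37: φ = -14.78111°, λ = +177.28917°
δ = d/R = 1960.9/6371.2 = 0.307776 rad
φ₂ = arcsin(sin φ₁ cos δ + cos φ₁ sin δ cos θ)
   = arcsin(-0.25513·0.95301 + 0.96691·0.30294·-0.16160) = -16.88637°
λ₂ = λ₁ + atan2(sin θ sin δ cos φ₁, cos δ − sin φ₁ sin φ₂) = -164.50518°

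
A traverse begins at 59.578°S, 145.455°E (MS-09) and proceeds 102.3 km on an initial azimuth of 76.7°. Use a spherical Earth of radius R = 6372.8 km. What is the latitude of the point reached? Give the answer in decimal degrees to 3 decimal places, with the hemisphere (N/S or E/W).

59.355°S

δ = d/R = 102.3/6372.8 = 0.016053 rad
φ₂ = arcsin(sin φ₁ cos δ + cos φ₁ sin δ cos θ)
   = arcsin(-0.86232·0.99987 + 0.50636·0.01605·0.23005) = -59.35459°
λ₂ = λ₁ + atan2(sin θ sin δ cos φ₁, cos δ − sin φ₁ sin φ₂) = 147.21121°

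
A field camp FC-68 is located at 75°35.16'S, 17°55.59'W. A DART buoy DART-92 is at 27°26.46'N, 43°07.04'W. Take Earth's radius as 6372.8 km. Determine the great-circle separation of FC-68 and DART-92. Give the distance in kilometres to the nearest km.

FC-68: φ = -75.58600°, λ = -17.92650°
DART-92: φ = +27.44100°, λ = -43.11733°
Δφ = 103.0270°,  Δλ = -25.1908°
a = sin²(Δφ/2) + cos φ₁ cos φ₂ sin²(Δλ/2) = 0.623210
c = 2·arcsin(√a) = 1.819782 rad = 104.2658°
d = R·c = 6372.8 × 1.819782 = 11597.1 km

11597 km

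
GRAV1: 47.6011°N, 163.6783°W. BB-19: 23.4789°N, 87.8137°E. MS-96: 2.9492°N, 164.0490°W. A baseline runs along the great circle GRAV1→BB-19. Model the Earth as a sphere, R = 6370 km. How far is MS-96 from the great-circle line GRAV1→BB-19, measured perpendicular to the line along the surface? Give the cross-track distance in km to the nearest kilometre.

δ₁₃ = central angle GRAV1→MS-96 = 0.779343 rad  (haversine)
θ₁₃ = bearing GRAV1→MS-96 = 180.527°,  θ₁₂ = bearing GRAV1→BB-19 = 299.077°
dₓₜ = R·arcsin(sin δ₁₃ · sin(θ₁₃ − θ₁₂)) = 6370·arcsin(0.70281·sin(-118.550°)) = -4238.388 km
|dₓₜ| = 4238.388 km

4238 km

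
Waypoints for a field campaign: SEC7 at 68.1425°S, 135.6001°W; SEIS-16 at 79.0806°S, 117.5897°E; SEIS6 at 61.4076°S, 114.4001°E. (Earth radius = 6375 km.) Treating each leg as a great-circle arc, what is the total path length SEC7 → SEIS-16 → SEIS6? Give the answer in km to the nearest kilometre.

SEC7→SEIS-16: c = 0.471444 rad, d = 3005.46 km
SEIS-16→SEIS6: c = 0.308914 rad, d = 1969.33 km
Total = 3005.46 + 1969.33 = 4974.79 km

4975 km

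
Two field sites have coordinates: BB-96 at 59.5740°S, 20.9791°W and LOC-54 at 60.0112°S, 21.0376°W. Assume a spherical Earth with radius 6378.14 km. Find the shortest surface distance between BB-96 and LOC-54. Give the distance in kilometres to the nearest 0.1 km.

48.8 km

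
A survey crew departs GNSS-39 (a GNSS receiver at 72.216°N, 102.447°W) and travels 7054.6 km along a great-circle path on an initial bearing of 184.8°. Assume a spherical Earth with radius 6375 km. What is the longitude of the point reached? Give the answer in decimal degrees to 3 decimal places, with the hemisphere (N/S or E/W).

106.790°W

δ = d/R = 7054.6/6375 = 1.106604 rad
φ₂ = arcsin(sin φ₁ cos δ + cos φ₁ sin δ cos θ)
   = arcsin(0.95221·0.44770 + 0.30543·0.89418·-0.99649) = 8.86781°
λ₂ = λ₁ + atan2(sin θ sin δ cos φ₁, cos δ − sin φ₁ sin φ₂) = -106.79008°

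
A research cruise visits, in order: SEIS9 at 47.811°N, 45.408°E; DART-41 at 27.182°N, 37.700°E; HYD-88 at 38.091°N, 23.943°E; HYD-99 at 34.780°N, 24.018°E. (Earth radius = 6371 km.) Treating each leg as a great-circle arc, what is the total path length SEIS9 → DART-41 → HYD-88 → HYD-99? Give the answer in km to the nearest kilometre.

4523 km

SEIS9→DART-41: c = 0.375066 rad, d = 2389.55 km
DART-41→HYD-88: c = 0.277129 rad, d = 1765.59 km
HYD-88→HYD-99: c = 0.057797 rad, d = 368.23 km
Total = 2389.55 + 1765.59 + 368.23 = 4523.36 km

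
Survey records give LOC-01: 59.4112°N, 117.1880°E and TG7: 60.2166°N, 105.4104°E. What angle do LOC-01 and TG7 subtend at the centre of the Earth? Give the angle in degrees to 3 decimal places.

5.968°

Δφ = 0.8054°,  Δλ = -11.7776°
a = sin²(Δφ/2) + cos φ₁ cos φ₂ sin²(Δλ/2) = 0.002710
c = 2·arcsin(√a) = 0.104165 rad = 5.9682°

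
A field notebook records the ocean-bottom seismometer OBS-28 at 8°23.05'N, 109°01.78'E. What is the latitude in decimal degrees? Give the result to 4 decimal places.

8.3842°N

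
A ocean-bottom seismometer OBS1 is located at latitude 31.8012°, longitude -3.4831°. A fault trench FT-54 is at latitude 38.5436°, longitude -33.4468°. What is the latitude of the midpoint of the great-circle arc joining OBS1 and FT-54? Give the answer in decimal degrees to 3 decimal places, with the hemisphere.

36.109°N

Bx = cos φ₂ cos Δλ = 0.677596,  By = cos φ₂ sin Δλ = -0.390638
φₘ = atan2(sin φ₁ + sin φ₂, √((cos φ₁ + Bx)² + By²)) = 36.10901°
λₘ = λ₁ + atan2(By, cos φ₁ + Bx) = -17.82848°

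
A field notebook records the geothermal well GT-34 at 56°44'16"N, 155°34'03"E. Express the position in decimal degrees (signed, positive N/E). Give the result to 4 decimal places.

lat: 56.7378° N → +56.7378°
lon: 155.5675° E → +155.5675°

+56.7378°, +155.5675°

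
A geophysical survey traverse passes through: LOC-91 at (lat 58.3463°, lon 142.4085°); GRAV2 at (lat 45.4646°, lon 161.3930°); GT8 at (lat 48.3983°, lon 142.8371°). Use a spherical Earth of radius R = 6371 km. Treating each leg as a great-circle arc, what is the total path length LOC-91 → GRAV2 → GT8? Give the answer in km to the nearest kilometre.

3365 km

LOC-91→GRAV2: c = 0.301768 rad, d = 1922.56 km
GRAV2→GT8: c = 0.226397 rad, d = 1442.38 km
Total = 1922.56 + 1442.38 = 3364.94 km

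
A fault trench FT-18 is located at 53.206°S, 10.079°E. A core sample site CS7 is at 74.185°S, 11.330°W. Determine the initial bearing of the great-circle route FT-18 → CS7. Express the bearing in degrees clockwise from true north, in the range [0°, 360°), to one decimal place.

Δλ = -21.4090°
y = sin Δλ · cos φ₂ = -0.099481
x = cos φ₁ sin φ₂ − sin φ₁ cos φ₂ cos Δλ = -0.373085
θ = atan2(y, x) = -165.0698° → 194.9302° (mod 360°)

194.9°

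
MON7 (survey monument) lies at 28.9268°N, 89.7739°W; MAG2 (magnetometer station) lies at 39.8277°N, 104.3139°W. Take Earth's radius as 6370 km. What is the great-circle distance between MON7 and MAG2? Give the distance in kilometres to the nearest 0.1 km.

Δφ = 10.9009°,  Δλ = -14.5400°
a = sin²(Δφ/2) + cos φ₁ cos φ₂ sin²(Δλ/2) = 0.019786
c = 2·arcsin(√a) = 0.282261 rad = 16.1724°
d = R·c = 6370 × 0.282261 = 1798.0 km

1798.0 km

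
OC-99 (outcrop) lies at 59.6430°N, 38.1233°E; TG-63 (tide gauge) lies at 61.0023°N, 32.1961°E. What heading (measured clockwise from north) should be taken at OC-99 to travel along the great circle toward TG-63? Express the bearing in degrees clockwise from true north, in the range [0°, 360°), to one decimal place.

Δλ = -5.9272°
y = sin Δλ · cos φ₂ = -0.050060
x = cos φ₁ sin φ₂ − sin φ₁ cos φ₂ cos Δλ = 0.025958
θ = atan2(y, x) = -62.5913° → 297.4087° (mod 360°)

297.4°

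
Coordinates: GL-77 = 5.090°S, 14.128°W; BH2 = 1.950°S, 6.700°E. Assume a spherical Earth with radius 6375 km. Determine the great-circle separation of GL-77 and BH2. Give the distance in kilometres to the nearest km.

Δφ = 3.1400°,  Δλ = 20.8280°
a = sin²(Δφ/2) + cos φ₁ cos φ₂ sin²(Δλ/2) = 0.033277
c = 2·arcsin(√a) = 0.366894 rad = 21.0215°
d = R·c = 6375 × 0.366894 = 2338.9 km

2339 km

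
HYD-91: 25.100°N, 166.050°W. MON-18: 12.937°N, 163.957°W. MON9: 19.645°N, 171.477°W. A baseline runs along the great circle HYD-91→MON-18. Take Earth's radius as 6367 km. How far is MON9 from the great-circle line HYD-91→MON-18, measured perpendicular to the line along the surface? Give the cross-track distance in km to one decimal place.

659.4 km

δ₁₃ = central angle HYD-91→MON9 = 0.129332 rad  (haversine)
θ₁₃ = bearing HYD-91→MON9 = 223.680°,  θ₁₂ = bearing HYD-91→MON-18 = 170.399°
dₓₜ = R·arcsin(sin δ₁₃ · sin(θ₁₃ − θ₁₂)) = 6367·arcsin(0.12897·sin(53.282°)) = 659.411 km
|dₓₜ| = 659.411 km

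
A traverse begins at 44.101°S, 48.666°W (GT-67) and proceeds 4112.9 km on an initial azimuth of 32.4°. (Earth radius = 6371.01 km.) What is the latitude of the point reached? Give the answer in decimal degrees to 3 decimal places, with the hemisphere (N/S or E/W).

11.016°S

δ = d/R = 4112.9/6371.01 = 0.645565 rad
φ₂ = arcsin(sin φ₁ cos δ + cos φ₁ sin δ cos θ)
   = arcsin(-0.69593·0.79876 + 0.71811·0.60165·0.84433) = -11.01598°
λ₂ = λ₁ + atan2(sin θ sin δ cos φ₁, cos δ − sin φ₁ sin φ₂) = -29.49238°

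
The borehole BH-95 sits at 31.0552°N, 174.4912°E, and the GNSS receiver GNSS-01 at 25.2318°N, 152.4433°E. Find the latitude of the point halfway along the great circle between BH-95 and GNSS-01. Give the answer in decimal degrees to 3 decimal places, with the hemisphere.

28.589°N

Bx = cos φ₂ cos Δλ = 0.838438,  By = cos φ₂ sin Δλ = -0.339567
φₘ = atan2(sin φ₁ + sin φ₂, √((cos φ₁ + Bx)² + By²)) = 28.58928°
λₘ = λ₁ + atan2(By, cos φ₁ + Bx) = 163.16356°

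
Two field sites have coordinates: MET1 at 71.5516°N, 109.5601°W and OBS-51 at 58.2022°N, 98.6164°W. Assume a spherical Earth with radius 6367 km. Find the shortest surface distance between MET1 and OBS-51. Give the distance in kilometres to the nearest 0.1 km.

1564.9 km

Δφ = -13.3494°,  Δλ = 10.9437°
a = sin²(Δφ/2) + cos φ₁ cos φ₂ sin²(Δλ/2) = 0.015026
c = 2·arcsin(√a) = 0.245780 rad = 14.0822°
d = R·c = 6367 × 0.245780 = 1564.9 km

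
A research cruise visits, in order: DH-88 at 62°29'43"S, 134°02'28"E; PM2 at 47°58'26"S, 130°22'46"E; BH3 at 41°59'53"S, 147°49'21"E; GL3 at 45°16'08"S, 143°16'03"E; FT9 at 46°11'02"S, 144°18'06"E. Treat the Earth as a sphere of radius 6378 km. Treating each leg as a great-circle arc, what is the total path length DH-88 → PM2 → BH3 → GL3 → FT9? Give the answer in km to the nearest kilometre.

3800 km

DH-88: φ = -62.49528°, λ = +134.04111°
PM2: φ = -47.97389°, λ = +130.37944°
BH3: φ = -41.99806°, λ = +147.82250°
GL3: φ = -45.26889°, λ = +143.26750°
FT9: φ = -46.18389°, λ = +144.30167°
DH-88→PM2: c = 0.255951 rad, d = 1632.46 km
PM2→BH3: c = 0.238526 rad, d = 1521.32 km
BH3→GL3: c = 0.081028 rad, d = 516.80 km
GL3→FT9: c = 0.020342 rad, d = 129.74 km
Total = 1632.46 + 1521.32 + 516.80 + 129.74 = 3800.31 km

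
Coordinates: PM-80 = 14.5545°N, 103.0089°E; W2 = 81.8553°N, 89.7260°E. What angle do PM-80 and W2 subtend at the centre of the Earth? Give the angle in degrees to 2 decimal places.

Δφ = 67.3008°,  Δλ = -13.2829°
a = sin²(Δφ/2) + cos φ₁ cos φ₂ sin²(Δλ/2) = 0.308888
c = 2·arcsin(√a) = 1.178594 rad = 67.5284°

67.53°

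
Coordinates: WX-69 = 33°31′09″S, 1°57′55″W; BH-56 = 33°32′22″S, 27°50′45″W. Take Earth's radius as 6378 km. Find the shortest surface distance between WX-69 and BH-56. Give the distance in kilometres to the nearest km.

2395 km

WX-69: φ = -33.51917°, λ = -1.96528°
BH-56: φ = -33.53944°, λ = -27.84583°
Δφ = -0.0203°,  Δλ = -25.8806°
a = sin²(Δφ/2) + cos φ₁ cos φ₂ sin²(Δλ/2) = 0.034847
c = 2·arcsin(√a) = 0.375550 rad = 21.5174°
d = R·c = 6378 × 0.375550 = 2395.3 km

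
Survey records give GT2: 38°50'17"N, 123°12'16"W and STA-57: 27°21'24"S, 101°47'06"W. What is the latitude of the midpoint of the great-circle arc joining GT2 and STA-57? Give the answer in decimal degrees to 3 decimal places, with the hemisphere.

GT2: φ = +38.83806°, λ = -123.20444°
STA-57: φ = -27.35667°, λ = -101.78500°
Bx = cos φ₂ cos Δλ = 0.826819,  By = cos φ₂ sin Δλ = 0.324351
φₘ = atan2(sin φ₁ + sin φ₂, √((cos φ₁ + Bx)² + By²)) = 5.84132°
λₘ = λ₁ + atan2(By, cos φ₁ + Bx) = -111.78468°

5.841°N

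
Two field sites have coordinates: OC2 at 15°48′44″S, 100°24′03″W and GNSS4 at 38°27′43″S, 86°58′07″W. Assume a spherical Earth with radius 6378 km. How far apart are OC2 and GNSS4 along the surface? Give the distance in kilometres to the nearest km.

2843 km

OC2: φ = -15.81222°, λ = -100.40083°
GNSS4: φ = -38.46194°, λ = -86.96861°
Δφ = -22.6497°,  Δλ = 13.4322°
a = sin²(Δφ/2) + cos φ₁ cos φ₂ sin²(Δλ/2) = 0.048866
c = 2·arcsin(√a) = 0.445796 rad = 25.5422°
d = R·c = 6378 × 0.445796 = 2843.3 km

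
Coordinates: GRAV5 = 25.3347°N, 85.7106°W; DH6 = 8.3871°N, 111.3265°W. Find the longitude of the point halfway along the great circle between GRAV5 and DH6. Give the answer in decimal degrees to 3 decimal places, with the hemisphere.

99.107°W

Bx = cos φ₂ cos Δλ = 0.892069,  By = cos φ₂ sin Δλ = -0.427712
φₘ = atan2(sin φ₁ + sin φ₂, √((cos φ₁ + Bx)² + By²)) = 17.26498°
λₘ = λ₁ + atan2(By, cos φ₁ + Bx) = -99.10668°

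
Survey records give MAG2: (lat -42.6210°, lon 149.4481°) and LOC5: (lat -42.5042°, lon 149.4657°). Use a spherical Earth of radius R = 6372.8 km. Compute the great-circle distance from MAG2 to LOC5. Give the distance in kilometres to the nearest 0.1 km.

Δφ = 0.1168°,  Δλ = 0.0176°
a = sin²(Δφ/2) + cos φ₁ cos φ₂ sin²(Δλ/2) = 0.000001
c = 2·arcsin(√a) = 0.002051 rad = 0.1175°
d = R·c = 6372.8 × 0.002051 = 13.1 km

13.1 km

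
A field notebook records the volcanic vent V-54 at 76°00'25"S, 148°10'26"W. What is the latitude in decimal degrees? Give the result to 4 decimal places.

76° + 0′/60 + 25″/3600 = 76 + 0.00000 + 0.00694 = 76.0069°

76.0069°S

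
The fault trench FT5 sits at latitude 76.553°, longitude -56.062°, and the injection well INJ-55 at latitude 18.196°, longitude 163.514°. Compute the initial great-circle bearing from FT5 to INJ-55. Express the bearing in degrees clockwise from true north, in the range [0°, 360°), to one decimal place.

Δλ = -140.4240°
y = sin Δλ · cos φ₂ = -0.605242
x = cos φ₁ sin φ₂ − sin φ₁ cos φ₂ cos Δλ = 0.784779
θ = atan2(y, x) = -37.6403° → 322.3597° (mod 360°)

322.4°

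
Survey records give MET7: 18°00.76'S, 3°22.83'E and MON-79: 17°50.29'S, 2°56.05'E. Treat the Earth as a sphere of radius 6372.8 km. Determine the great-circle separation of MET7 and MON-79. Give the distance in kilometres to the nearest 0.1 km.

51.1 km

MET7: φ = -18.01267°, λ = +3.38050°
MON-79: φ = -17.83817°, λ = +2.93417°
Δφ = 0.1745°,  Δλ = -0.4463°
a = sin²(Δφ/2) + cos φ₁ cos φ₂ sin²(Δλ/2) = 0.000016
c = 2·arcsin(√a) = 0.008013 rad = 0.4591°
d = R·c = 6372.8 × 0.008013 = 51.1 km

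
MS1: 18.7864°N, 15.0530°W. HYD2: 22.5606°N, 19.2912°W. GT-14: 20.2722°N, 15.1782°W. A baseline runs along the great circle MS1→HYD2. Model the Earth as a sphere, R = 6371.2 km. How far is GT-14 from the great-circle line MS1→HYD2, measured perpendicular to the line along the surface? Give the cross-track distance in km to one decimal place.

109.1 km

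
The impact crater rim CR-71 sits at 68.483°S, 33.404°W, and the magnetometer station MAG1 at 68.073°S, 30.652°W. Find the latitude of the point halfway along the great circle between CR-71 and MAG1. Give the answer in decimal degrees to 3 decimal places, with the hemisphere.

68.284°S

Bx = cos φ₂ cos Δλ = 0.372994,  By = cos φ₂ sin Δλ = 0.017929
φₘ = atan2(sin φ₁ + sin φ₂, √((cos φ₁ + Bx)² + By²)) = -68.28368°
λₘ = λ₁ + atan2(By, cos φ₁ + Bx) = -32.01564°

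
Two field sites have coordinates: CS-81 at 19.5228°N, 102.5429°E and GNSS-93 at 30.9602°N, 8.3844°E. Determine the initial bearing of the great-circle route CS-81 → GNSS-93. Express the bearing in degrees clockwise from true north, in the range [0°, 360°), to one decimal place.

300.6°

Δλ = -94.1585°
y = sin Δλ · cos φ₂ = -0.855267
x = cos φ₁ sin φ₂ − sin φ₁ cos φ₂ cos Δλ = 0.505647
θ = atan2(y, x) = -59.4078° → 300.5922° (mod 360°)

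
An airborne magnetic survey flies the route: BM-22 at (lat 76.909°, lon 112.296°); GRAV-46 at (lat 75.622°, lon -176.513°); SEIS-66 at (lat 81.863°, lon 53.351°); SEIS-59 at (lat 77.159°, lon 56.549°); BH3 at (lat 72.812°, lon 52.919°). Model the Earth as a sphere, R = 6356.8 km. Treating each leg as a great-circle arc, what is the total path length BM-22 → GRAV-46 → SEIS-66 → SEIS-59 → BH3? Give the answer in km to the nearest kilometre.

5067 km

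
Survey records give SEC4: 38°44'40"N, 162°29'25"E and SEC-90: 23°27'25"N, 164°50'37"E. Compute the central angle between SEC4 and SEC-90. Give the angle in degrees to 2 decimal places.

15.42°

SEC4: φ = +38.74444°, λ = +162.49028°
SEC-90: φ = +23.45694°, λ = +164.84361°
Δφ = -15.2875°,  Δλ = 2.3533°
a = sin²(Δφ/2) + cos φ₁ cos φ₂ sin²(Δλ/2) = 0.017994
c = 2·arcsin(√a) = 0.269096 rad = 15.4181°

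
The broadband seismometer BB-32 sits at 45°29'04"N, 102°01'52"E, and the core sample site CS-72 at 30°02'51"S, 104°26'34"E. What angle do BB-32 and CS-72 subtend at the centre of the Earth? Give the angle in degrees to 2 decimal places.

BB-32: φ = +45.48444°, λ = +102.03111°
CS-72: φ = -30.04750°, λ = +104.44278°
Δφ = -75.5319°,  Δλ = 2.4117°
a = sin²(Δφ/2) + cos φ₁ cos φ₂ sin²(Δλ/2) = 0.375349
c = 2·arcsin(√a) = 1.318836 rad = 75.5637°

75.56°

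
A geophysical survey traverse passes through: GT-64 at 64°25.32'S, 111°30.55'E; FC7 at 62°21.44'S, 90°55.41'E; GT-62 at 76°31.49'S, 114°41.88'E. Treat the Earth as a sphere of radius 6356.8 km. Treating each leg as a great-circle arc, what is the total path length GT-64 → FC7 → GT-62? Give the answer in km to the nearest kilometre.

2838 km

GT-64: φ = -64.42200°, λ = +111.50917°
FC7: φ = -62.35733°, λ = +90.92350°
GT-62: φ = -76.52483°, λ = +114.69800°
GT-64→FC7: c = 0.164131 rad, d = 1043.35 km
FC7→GT-62: c = 0.282327 rad, d = 1794.70 km
Total = 1043.35 + 1794.70 = 2838.05 km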